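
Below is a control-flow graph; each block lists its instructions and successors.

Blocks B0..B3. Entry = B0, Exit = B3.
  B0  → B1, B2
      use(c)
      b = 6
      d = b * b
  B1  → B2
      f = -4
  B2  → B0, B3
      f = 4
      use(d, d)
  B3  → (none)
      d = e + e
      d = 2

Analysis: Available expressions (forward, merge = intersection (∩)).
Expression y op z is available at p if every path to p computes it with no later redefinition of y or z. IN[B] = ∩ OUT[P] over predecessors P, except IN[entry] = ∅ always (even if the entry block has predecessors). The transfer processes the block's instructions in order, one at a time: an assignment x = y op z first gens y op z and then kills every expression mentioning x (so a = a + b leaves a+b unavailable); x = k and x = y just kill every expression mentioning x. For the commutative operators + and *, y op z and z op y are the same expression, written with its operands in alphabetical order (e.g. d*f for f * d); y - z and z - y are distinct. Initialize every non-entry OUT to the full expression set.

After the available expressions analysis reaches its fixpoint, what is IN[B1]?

Answer: {b*b}

Derivation:
Per-block solution:
  B0:   IN={}   OUT={b*b}
  B1:   IN={b*b}   OUT={b*b}
  B2:   IN={b*b}   OUT={b*b}
  B3:   IN={b*b}   OUT={b*b, e+e}

Merge at B1: IN[B1] = OUT[B0] = {b*b}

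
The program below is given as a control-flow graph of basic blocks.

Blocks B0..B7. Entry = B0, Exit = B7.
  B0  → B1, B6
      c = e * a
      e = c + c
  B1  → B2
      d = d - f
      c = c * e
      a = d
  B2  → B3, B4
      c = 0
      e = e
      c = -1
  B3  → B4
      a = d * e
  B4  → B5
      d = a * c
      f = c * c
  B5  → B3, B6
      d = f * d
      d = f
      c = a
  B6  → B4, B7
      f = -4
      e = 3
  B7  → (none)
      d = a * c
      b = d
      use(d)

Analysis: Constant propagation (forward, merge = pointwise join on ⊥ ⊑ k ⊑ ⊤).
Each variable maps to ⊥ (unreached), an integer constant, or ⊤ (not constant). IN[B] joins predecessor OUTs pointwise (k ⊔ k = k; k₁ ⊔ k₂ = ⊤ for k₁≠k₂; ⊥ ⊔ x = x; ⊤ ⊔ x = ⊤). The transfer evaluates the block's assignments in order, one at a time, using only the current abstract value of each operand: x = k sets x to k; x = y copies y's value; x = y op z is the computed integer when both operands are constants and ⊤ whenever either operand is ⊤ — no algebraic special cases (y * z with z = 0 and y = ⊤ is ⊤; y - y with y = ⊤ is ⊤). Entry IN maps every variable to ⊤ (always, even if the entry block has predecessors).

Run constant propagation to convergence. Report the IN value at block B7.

Answer: {a: ⊤, b: ⊤, c: ⊤, d: ⊤, e: 3, f: -4}

Trace:
Converged values:
  B0:   IN=(all ⊤)   OUT=(all ⊤)
  B1:   IN=(all ⊤)   OUT=(all ⊤)
  B2:   IN=(all ⊤)   OUT={c:-1; rest ⊤}
  B3:   IN=(all ⊤)   OUT=(all ⊤)
  B4:   IN=(all ⊤)   OUT=(all ⊤)
  B5:   IN=(all ⊤)   OUT=(all ⊤)
  B6:   IN=(all ⊤)   OUT={e:3, f:-4; rest ⊤}
  B7:   IN={e:3, f:-4; rest ⊤}   OUT={e:3, f:-4; rest ⊤}

Merge at B7: IN[B7] = OUT[B6] = {a: ⊤, b: ⊤, c: ⊤, d: ⊤, e: 3, f: -4}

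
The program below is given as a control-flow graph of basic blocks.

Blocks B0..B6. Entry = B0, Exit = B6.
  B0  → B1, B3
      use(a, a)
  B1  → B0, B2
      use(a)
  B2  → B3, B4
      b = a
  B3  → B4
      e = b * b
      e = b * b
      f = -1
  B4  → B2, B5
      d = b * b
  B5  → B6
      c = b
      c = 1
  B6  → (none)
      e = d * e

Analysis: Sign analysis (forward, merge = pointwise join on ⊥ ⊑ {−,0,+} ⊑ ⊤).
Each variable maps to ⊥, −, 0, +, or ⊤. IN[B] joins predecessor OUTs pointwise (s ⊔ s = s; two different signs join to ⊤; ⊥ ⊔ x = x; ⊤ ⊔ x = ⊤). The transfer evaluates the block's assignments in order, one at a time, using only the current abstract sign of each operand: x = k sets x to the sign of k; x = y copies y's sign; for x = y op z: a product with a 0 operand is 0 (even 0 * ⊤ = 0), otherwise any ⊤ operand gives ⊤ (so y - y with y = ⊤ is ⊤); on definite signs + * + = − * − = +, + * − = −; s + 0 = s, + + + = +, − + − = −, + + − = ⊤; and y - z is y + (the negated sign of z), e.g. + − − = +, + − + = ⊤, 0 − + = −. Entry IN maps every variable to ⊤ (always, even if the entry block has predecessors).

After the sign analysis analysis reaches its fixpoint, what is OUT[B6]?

Converged values:
  B0:  IN=(all ⊤)  OUT=(all ⊤)
  B1:  IN=(all ⊤)  OUT=(all ⊤)
  B2:  IN=(all ⊤)  OUT=(all ⊤)
  B3:  IN=(all ⊤)  OUT={f:-; rest ⊤}
  B4:  IN=(all ⊤)  OUT=(all ⊤)
  B5:  IN=(all ⊤)  OUT={c:+; rest ⊤}
  B6:  IN={c:+; rest ⊤}  OUT={c:+; rest ⊤}

Merge at B6: IN[B6] = OUT[B5] = {a: ⊤, b: ⊤, c: +, d: ⊤, e: ⊤, f: ⊤}
Applying B6's transfer function to that IN value gives OUT[B6] (row B6 above).

Answer: {a: ⊤, b: ⊤, c: +, d: ⊤, e: ⊤, f: ⊤}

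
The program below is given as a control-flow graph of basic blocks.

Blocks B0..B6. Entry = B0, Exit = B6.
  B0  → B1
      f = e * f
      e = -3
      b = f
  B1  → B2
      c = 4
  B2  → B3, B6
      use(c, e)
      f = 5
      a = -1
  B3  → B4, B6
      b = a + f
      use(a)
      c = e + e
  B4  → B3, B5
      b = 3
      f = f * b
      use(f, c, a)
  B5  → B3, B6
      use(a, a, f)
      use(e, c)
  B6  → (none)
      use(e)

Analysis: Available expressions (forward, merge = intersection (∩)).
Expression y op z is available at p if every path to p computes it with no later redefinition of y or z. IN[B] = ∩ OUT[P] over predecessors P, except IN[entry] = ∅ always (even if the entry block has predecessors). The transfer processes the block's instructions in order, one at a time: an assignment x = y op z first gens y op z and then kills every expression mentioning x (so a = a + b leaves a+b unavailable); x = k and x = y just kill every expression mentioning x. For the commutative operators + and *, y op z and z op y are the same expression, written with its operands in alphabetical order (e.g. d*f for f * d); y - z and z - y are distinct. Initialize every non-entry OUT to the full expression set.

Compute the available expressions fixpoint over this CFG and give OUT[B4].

Answer: {e+e}

Derivation:
Per-block solution:
  B0: | IN={} | OUT={}
  B1: | IN={} | OUT={}
  B2: | IN={} | OUT={}
  B3: | IN={} | OUT={a+f, e+e}
  B4: | IN={a+f, e+e} | OUT={e+e}
  B5: | IN={e+e} | OUT={e+e}
  B6: | IN={} | OUT={}

Merge at B4: IN[B4] = OUT[B3] = {a+f, e+e}
Applying B4's transfer function to that IN value gives OUT[B4] (row B4 above).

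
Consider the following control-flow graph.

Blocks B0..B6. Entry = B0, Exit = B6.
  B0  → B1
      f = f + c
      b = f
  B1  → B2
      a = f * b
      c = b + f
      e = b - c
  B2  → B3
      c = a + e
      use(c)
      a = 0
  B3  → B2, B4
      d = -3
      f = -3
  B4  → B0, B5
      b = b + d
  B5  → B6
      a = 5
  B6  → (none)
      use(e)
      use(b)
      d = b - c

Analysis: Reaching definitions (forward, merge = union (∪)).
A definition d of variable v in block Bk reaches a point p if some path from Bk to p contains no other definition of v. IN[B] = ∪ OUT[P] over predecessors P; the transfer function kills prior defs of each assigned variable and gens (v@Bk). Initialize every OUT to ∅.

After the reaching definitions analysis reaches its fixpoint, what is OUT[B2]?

Converged values:
  B0:  IN={a@B2, b@B4, c@B2, d@B3, e@B1, f@B3}  OUT={a@B2, b@B0, c@B2, d@B3, e@B1, f@B0}
  B1:  IN={a@B2, b@B0, c@B2, d@B3, e@B1, f@B0}  OUT={a@B1, b@B0, c@B1, d@B3, e@B1, f@B0}
  B2:  IN={a@B1, a@B2, b@B0, c@B1, c@B2, d@B3, e@B1, f@B0, f@B3}  OUT={a@B2, b@B0, c@B2, d@B3, e@B1, f@B0, f@B3}
  B3:  IN={a@B2, b@B0, c@B2, d@B3, e@B1, f@B0, f@B3}  OUT={a@B2, b@B0, c@B2, d@B3, e@B1, f@B3}
  B4:  IN={a@B2, b@B0, c@B2, d@B3, e@B1, f@B3}  OUT={a@B2, b@B4, c@B2, d@B3, e@B1, f@B3}
  B5:  IN={a@B2, b@B4, c@B2, d@B3, e@B1, f@B3}  OUT={a@B5, b@B4, c@B2, d@B3, e@B1, f@B3}
  B6:  IN={a@B5, b@B4, c@B2, d@B3, e@B1, f@B3}  OUT={a@B5, b@B4, c@B2, d@B6, e@B1, f@B3}

Merge at B2: IN[B2] = OUT[B1] ⊔ OUT[B3] = {a@B1, a@B2, b@B0, c@B1, c@B2, d@B3, e@B1, f@B0, f@B3}
Applying B2's transfer function to that IN value gives OUT[B2] (row B2 above).

Answer: {a@B2, b@B0, c@B2, d@B3, e@B1, f@B0, f@B3}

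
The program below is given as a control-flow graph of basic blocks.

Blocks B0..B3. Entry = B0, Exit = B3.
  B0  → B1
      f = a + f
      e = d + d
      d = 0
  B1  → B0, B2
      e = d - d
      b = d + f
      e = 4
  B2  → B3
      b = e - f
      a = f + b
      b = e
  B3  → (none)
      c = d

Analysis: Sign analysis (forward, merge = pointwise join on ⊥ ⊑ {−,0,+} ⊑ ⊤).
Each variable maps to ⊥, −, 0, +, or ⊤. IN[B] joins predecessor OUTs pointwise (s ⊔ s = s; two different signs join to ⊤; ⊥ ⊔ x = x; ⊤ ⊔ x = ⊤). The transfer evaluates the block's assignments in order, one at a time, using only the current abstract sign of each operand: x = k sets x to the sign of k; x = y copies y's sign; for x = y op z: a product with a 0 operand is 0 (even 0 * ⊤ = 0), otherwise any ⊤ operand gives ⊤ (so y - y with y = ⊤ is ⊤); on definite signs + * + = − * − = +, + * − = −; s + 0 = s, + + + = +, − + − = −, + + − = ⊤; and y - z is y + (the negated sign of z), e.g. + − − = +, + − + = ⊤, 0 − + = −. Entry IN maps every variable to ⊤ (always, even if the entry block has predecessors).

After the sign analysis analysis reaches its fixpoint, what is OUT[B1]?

Converged values:
  B0: | IN=(all ⊤) | OUT={d:0; rest ⊤}
  B1: | IN={d:0; rest ⊤} | OUT={d:0, e:+; rest ⊤}
  B2: | IN={d:0, e:+; rest ⊤} | OUT={b:+, d:0, e:+; rest ⊤}
  B3: | IN={b:+, d:0, e:+; rest ⊤} | OUT={b:+, c:0, d:0, e:+; rest ⊤}

Merge at B1: IN[B1] = OUT[B0] = {a: ⊤, b: ⊤, c: ⊤, d: 0, e: ⊤, f: ⊤}
Applying B1's transfer function to that IN value gives OUT[B1] (row B1 above).

Answer: {a: ⊤, b: ⊤, c: ⊤, d: 0, e: +, f: ⊤}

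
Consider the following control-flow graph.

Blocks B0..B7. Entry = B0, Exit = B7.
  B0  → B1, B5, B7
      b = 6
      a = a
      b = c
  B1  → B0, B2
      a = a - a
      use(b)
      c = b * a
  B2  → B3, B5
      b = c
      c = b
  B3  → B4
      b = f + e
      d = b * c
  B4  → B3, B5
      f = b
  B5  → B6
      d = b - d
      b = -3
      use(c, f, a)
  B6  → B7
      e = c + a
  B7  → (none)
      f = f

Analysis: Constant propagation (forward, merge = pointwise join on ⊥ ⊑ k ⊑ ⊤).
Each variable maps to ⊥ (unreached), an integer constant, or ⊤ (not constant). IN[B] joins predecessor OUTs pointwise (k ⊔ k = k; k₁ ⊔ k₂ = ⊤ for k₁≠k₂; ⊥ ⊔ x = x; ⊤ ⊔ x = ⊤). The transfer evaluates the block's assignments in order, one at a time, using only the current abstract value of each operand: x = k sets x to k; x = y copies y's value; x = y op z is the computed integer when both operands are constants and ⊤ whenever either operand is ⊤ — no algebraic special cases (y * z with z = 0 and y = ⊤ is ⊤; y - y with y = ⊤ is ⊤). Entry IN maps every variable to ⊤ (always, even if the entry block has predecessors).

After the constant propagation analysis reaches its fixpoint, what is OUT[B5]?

Per-block solution:
  B0:  IN=(all ⊤)  OUT=(all ⊤)
  B1:  IN=(all ⊤)  OUT=(all ⊤)
  B2:  IN=(all ⊤)  OUT=(all ⊤)
  B3:  IN=(all ⊤)  OUT=(all ⊤)
  B4:  IN=(all ⊤)  OUT=(all ⊤)
  B5:  IN=(all ⊤)  OUT={b:-3; rest ⊤}
  B6:  IN={b:-3; rest ⊤}  OUT={b:-3; rest ⊤}
  B7:  IN=(all ⊤)  OUT=(all ⊤)

Merge at B5: IN[B5] = OUT[B0] ⊔ OUT[B2] ⊔ OUT[B4] = {a: ⊤, b: ⊤, c: ⊤, d: ⊤, e: ⊤, f: ⊤}
Applying B5's transfer function to that IN value gives OUT[B5] (row B5 above).

Answer: {a: ⊤, b: -3, c: ⊤, d: ⊤, e: ⊤, f: ⊤}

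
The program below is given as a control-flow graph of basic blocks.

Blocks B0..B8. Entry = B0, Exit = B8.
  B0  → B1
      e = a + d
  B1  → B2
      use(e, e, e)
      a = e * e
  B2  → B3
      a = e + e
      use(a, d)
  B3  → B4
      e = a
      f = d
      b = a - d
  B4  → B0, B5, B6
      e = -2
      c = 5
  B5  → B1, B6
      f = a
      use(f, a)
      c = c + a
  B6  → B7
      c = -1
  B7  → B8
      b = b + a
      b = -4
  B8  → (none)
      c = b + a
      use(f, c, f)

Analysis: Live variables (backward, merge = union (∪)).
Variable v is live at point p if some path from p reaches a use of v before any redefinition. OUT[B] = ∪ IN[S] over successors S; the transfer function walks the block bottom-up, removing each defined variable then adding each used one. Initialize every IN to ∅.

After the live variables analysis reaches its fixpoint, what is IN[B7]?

Answer: {a, b, f}

Trace:
Fixpoint table:
  B0:  IN={a, d}  OUT={d, e}
  B1:  IN={d, e}  OUT={d, e}
  B2:  IN={d, e}  OUT={a, d}
  B3:  IN={a, d}  OUT={a, b, d, f}
  B4:  IN={a, b, d, f}  OUT={a, b, c, d, e, f}
  B5:  IN={a, b, c, d, e}  OUT={a, b, d, e, f}
  B6:  IN={a, b, f}  OUT={a, b, f}
  B7:  IN={a, b, f}  OUT={a, b, f}
  B8:  IN={a, b, f}  OUT={}

Merge at B7: OUT[B7] = IN[B8] = {a, b, f}
Applying B7's transfer function to that OUT value gives IN[B7] (row B7 above).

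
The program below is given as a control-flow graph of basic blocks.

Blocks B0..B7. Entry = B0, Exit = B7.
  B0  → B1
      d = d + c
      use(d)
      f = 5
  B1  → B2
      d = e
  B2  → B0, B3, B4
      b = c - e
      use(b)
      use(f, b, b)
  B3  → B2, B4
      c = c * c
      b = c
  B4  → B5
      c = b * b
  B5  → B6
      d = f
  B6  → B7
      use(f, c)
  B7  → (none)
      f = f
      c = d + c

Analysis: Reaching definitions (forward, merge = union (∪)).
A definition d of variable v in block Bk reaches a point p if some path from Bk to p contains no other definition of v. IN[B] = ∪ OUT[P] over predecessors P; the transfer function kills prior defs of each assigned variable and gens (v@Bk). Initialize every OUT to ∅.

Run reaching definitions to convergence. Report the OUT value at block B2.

Per-block solution:
  B0:   IN={b@B2, c@B3, d@B1, f@B0}   OUT={b@B2, c@B3, d@B0, f@B0}
  B1:   IN={b@B2, c@B3, d@B0, f@B0}   OUT={b@B2, c@B3, d@B1, f@B0}
  B2:   IN={b@B2, b@B3, c@B3, d@B1, f@B0}   OUT={b@B2, c@B3, d@B1, f@B0}
  B3:   IN={b@B2, c@B3, d@B1, f@B0}   OUT={b@B3, c@B3, d@B1, f@B0}
  B4:   IN={b@B2, b@B3, c@B3, d@B1, f@B0}   OUT={b@B2, b@B3, c@B4, d@B1, f@B0}
  B5:   IN={b@B2, b@B3, c@B4, d@B1, f@B0}   OUT={b@B2, b@B3, c@B4, d@B5, f@B0}
  B6:   IN={b@B2, b@B3, c@B4, d@B5, f@B0}   OUT={b@B2, b@B3, c@B4, d@B5, f@B0}
  B7:   IN={b@B2, b@B3, c@B4, d@B5, f@B0}   OUT={b@B2, b@B3, c@B7, d@B5, f@B7}

Merge at B2: IN[B2] = OUT[B1] ⊔ OUT[B3] = {b@B2, b@B3, c@B3, d@B1, f@B0}
Applying B2's transfer function to that IN value gives OUT[B2] (row B2 above).

Answer: {b@B2, c@B3, d@B1, f@B0}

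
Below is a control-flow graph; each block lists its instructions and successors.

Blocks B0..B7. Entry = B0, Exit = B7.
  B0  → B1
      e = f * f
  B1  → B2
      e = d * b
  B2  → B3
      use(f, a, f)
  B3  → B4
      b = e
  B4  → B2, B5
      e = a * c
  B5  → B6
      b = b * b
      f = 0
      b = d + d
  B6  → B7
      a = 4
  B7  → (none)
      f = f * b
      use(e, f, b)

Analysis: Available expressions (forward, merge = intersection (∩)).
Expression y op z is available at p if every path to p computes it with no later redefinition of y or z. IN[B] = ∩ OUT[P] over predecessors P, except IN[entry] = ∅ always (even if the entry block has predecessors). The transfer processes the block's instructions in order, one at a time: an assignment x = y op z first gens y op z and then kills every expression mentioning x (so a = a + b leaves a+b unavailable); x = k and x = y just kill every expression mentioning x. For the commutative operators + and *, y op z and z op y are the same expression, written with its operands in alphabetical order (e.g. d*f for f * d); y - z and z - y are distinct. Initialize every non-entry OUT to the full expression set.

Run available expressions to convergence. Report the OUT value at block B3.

Answer: {f*f}

Working:
Per-block solution:
  B0:   IN={}   OUT={f*f}
  B1:   IN={f*f}   OUT={b*d, f*f}
  B2:   IN={f*f}   OUT={f*f}
  B3:   IN={f*f}   OUT={f*f}
  B4:   IN={f*f}   OUT={a*c, f*f}
  B5:   IN={a*c, f*f}   OUT={a*c, d+d}
  B6:   IN={a*c, d+d}   OUT={d+d}
  B7:   IN={d+d}   OUT={d+d}

Merge at B3: IN[B3] = OUT[B2] = {f*f}
Applying B3's transfer function to that IN value gives OUT[B3] (row B3 above).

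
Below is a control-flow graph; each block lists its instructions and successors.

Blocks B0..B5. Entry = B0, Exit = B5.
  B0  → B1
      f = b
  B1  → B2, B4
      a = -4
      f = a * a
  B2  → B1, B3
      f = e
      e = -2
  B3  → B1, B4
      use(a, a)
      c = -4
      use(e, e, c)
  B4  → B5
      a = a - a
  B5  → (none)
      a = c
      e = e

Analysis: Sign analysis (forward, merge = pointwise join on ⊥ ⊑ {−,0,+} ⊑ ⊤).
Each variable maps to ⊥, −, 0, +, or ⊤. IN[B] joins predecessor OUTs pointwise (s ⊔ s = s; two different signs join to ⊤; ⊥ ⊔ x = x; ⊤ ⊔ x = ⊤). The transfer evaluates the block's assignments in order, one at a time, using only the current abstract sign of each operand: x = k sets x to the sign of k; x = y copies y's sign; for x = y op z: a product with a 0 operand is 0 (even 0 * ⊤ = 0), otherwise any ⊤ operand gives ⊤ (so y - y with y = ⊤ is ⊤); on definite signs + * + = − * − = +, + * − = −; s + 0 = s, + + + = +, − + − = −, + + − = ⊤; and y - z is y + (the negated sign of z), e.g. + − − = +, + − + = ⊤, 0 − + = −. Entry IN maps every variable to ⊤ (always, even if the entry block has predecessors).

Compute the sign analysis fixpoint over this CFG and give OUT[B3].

Answer: {a: -, b: ⊤, c: -, d: ⊤, e: -, f: ⊤}

Derivation:
Fixpoint table:
  B0:   IN=(all ⊤)   OUT=(all ⊤)
  B1:   IN=(all ⊤)   OUT={a:-, f:+; rest ⊤}
  B2:   IN={a:-, f:+; rest ⊤}   OUT={a:-, e:-; rest ⊤}
  B3:   IN={a:-, e:-; rest ⊤}   OUT={a:-, c:-, e:-; rest ⊤}
  B4:   IN={a:-; rest ⊤}   OUT=(all ⊤)
  B5:   IN=(all ⊤)   OUT=(all ⊤)

Merge at B3: IN[B3] = OUT[B2] = {a: -, b: ⊤, c: ⊤, d: ⊤, e: -, f: ⊤}
Applying B3's transfer function to that IN value gives OUT[B3] (row B3 above).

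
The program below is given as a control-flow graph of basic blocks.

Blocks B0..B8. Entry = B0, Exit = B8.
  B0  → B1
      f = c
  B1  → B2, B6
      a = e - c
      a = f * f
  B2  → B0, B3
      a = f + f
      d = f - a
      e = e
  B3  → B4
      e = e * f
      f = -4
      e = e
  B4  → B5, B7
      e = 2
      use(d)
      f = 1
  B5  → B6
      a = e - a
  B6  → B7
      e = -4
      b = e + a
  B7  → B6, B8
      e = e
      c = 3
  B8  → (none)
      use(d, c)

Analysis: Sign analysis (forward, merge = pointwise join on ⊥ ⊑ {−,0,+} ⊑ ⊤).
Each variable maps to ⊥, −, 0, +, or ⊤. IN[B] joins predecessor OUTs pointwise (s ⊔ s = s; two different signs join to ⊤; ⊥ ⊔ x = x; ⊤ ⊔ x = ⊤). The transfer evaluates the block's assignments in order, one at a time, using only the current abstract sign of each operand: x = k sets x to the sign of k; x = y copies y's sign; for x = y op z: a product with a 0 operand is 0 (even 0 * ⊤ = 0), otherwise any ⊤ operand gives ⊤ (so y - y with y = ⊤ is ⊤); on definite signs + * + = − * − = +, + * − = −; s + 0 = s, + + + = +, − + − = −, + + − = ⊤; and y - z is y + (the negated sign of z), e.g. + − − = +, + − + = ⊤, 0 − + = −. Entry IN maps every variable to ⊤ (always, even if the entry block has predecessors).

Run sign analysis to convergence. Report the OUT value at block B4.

Answer: {a: ⊤, b: ⊤, c: ⊤, d: ⊤, e: +, f: +}

Working:
Converged values:
  B0:  IN=(all ⊤)  OUT=(all ⊤)
  B1:  IN=(all ⊤)  OUT=(all ⊤)
  B2:  IN=(all ⊤)  OUT=(all ⊤)
  B3:  IN=(all ⊤)  OUT={f:-; rest ⊤}
  B4:  IN={f:-; rest ⊤}  OUT={e:+, f:+; rest ⊤}
  B5:  IN={e:+, f:+; rest ⊤}  OUT={e:+, f:+; rest ⊤}
  B6:  IN=(all ⊤)  OUT={e:-; rest ⊤}
  B7:  IN=(all ⊤)  OUT={c:+; rest ⊤}
  B8:  IN={c:+; rest ⊤}  OUT={c:+; rest ⊤}

Merge at B4: IN[B4] = OUT[B3] = {a: ⊤, b: ⊤, c: ⊤, d: ⊤, e: ⊤, f: -}
Applying B4's transfer function to that IN value gives OUT[B4] (row B4 above).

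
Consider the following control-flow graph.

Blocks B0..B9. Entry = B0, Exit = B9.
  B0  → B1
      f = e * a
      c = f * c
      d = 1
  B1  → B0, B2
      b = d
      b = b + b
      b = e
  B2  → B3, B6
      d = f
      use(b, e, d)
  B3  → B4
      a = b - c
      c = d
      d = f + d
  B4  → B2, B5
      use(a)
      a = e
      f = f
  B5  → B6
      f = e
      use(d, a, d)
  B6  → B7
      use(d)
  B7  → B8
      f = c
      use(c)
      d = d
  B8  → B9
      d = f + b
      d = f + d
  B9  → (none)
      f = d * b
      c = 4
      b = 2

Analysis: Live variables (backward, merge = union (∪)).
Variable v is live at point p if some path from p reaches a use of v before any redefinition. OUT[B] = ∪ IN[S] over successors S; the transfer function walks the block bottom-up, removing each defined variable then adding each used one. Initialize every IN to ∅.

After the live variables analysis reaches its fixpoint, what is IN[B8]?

Answer: {b, f}

Derivation:
Converged values:
  B0:  IN={a, c, e}  OUT={a, c, d, e, f}
  B1:  IN={a, c, d, e, f}  OUT={a, b, c, e, f}
  B2:  IN={b, c, e, f}  OUT={b, c, d, e, f}
  B3:  IN={b, c, d, e, f}  OUT={a, b, c, d, e, f}
  B4:  IN={a, b, c, d, e, f}  OUT={a, b, c, d, e, f}
  B5:  IN={a, b, c, d, e}  OUT={b, c, d}
  B6:  IN={b, c, d}  OUT={b, c, d}
  B7:  IN={b, c, d}  OUT={b, f}
  B8:  IN={b, f}  OUT={b, d}
  B9:  IN={b, d}  OUT={}

Merge at B8: OUT[B8] = IN[B9] = {b, d}
Applying B8's transfer function to that OUT value gives IN[B8] (row B8 above).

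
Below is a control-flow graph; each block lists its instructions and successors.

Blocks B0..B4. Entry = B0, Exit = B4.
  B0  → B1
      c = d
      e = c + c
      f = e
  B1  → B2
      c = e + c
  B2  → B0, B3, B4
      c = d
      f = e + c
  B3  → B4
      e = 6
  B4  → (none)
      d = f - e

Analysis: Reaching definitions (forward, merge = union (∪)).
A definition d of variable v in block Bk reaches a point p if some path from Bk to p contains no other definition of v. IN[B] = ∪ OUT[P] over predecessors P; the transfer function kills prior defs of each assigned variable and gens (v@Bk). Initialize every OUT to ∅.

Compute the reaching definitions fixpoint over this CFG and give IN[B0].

Answer: {c@B2, e@B0, f@B2}

Trace:
Converged values:
  B0: | IN={c@B2, e@B0, f@B2} | OUT={c@B0, e@B0, f@B0}
  B1: | IN={c@B0, e@B0, f@B0} | OUT={c@B1, e@B0, f@B0}
  B2: | IN={c@B1, e@B0, f@B0} | OUT={c@B2, e@B0, f@B2}
  B3: | IN={c@B2, e@B0, f@B2} | OUT={c@B2, e@B3, f@B2}
  B4: | IN={c@B2, e@B0, e@B3, f@B2} | OUT={c@B2, d@B4, e@B0, e@B3, f@B2}

Merge at B0 (entry node, so the boundary value {} is joined with the incoming edge(s)): IN[B0] = {} ⊔ OUT[B2] = {c@B2, e@B0, f@B2}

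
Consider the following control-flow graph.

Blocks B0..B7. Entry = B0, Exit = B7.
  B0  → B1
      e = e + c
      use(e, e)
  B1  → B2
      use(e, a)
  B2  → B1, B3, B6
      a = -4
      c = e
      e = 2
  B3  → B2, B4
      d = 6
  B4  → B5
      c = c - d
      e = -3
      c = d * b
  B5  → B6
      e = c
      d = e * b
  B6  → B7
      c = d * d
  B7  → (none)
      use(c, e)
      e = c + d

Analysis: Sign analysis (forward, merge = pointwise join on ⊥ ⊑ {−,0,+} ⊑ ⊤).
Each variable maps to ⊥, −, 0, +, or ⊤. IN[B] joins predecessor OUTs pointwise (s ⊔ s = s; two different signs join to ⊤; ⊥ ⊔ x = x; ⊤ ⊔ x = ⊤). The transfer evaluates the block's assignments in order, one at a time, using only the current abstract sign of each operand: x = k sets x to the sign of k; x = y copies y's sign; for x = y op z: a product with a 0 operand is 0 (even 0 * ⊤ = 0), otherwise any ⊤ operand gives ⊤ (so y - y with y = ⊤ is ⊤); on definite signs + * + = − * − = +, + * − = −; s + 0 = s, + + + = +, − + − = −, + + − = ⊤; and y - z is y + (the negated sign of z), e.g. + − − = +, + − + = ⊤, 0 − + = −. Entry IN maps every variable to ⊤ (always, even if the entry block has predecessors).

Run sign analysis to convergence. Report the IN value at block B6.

Answer: {a: -, b: ⊤, c: ⊤, d: ⊤, e: ⊤, f: ⊤}

Derivation:
Fixpoint table:
  B0:   IN=(all ⊤)   OUT=(all ⊤)
  B1:   IN=(all ⊤)   OUT=(all ⊤)
  B2:   IN=(all ⊤)   OUT={a:-, e:+; rest ⊤}
  B3:   IN={a:-, e:+; rest ⊤}   OUT={a:-, d:+, e:+; rest ⊤}
  B4:   IN={a:-, d:+, e:+; rest ⊤}   OUT={a:-, d:+, e:-; rest ⊤}
  B5:   IN={a:-, d:+, e:-; rest ⊤}   OUT={a:-; rest ⊤}
  B6:   IN={a:-; rest ⊤}   OUT={a:-; rest ⊤}
  B7:   IN={a:-; rest ⊤}   OUT={a:-; rest ⊤}

Merge at B6: IN[B6] = OUT[B2] ⊔ OUT[B5] = {a: -, b: ⊤, c: ⊤, d: ⊤, e: ⊤, f: ⊤}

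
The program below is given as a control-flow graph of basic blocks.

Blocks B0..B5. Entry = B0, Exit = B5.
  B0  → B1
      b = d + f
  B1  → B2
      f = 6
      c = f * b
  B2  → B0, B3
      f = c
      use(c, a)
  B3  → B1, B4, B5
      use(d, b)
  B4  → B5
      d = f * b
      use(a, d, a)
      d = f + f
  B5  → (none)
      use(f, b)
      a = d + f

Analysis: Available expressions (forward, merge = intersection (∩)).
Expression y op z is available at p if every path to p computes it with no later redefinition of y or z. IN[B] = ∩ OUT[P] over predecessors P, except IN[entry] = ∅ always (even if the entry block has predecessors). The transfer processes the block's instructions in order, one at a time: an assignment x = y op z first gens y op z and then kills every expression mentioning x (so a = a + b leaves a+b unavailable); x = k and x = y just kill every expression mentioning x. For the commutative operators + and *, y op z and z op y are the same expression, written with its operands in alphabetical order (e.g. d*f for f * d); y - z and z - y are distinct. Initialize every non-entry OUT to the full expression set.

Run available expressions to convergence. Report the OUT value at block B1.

Answer: {b*f}

Working:
Converged values:
  B0:  IN={}  OUT={d+f}
  B1:  IN={}  OUT={b*f}
  B2:  IN={b*f}  OUT={}
  B3:  IN={}  OUT={}
  B4:  IN={}  OUT={b*f, f+f}
  B5:  IN={}  OUT={d+f}

Merge at B1: IN[B1] = OUT[B0] ∩ OUT[B3] = {}
Applying B1's transfer function to that IN value gives OUT[B1] (row B1 above).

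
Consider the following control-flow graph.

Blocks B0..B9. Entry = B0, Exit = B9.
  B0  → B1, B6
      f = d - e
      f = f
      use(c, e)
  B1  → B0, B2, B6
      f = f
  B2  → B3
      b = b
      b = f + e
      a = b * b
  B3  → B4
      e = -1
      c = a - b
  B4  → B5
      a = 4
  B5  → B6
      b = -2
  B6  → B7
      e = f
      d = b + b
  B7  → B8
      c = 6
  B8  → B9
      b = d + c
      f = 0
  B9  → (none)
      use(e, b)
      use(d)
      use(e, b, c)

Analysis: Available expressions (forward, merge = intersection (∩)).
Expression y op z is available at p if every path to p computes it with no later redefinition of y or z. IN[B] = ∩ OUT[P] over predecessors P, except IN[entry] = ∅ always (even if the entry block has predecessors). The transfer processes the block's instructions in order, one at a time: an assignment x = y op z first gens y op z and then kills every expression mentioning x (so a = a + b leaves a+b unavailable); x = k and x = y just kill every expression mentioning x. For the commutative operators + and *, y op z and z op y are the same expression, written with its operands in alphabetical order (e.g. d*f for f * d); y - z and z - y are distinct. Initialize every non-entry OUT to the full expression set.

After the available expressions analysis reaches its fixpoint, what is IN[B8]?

Answer: {b+b}

Derivation:
Converged values:
  B0:  IN={}  OUT={d-e}
  B1:  IN={d-e}  OUT={d-e}
  B2:  IN={d-e}  OUT={b*b, d-e, e+f}
  B3:  IN={b*b, d-e, e+f}  OUT={a-b, b*b}
  B4:  IN={a-b, b*b}  OUT={b*b}
  B5:  IN={b*b}  OUT={}
  B6:  IN={}  OUT={b+b}
  B7:  IN={b+b}  OUT={b+b}
  B8:  IN={b+b}  OUT={c+d}
  B9:  IN={c+d}  OUT={c+d}

Merge at B8: IN[B8] = OUT[B7] = {b+b}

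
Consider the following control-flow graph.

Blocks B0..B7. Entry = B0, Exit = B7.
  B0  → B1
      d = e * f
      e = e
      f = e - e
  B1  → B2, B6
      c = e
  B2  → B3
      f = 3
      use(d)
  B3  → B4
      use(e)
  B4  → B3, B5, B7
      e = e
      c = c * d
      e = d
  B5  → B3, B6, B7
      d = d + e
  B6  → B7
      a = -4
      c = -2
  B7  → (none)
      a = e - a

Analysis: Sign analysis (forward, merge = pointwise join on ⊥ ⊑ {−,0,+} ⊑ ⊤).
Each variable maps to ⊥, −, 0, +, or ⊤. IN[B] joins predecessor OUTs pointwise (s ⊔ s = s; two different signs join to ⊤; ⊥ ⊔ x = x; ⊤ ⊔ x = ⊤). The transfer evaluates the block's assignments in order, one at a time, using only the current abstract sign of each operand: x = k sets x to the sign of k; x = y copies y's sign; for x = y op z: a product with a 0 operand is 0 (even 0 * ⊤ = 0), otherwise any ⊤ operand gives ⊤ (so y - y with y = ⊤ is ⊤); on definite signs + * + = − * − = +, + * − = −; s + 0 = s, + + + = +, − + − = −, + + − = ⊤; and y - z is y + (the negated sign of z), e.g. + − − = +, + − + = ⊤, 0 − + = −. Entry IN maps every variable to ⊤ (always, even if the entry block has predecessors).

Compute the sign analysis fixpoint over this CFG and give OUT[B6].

Per-block solution:
  B0:  IN=(all ⊤)  OUT=(all ⊤)
  B1:  IN=(all ⊤)  OUT=(all ⊤)
  B2:  IN=(all ⊤)  OUT={f:+; rest ⊤}
  B3:  IN={f:+; rest ⊤}  OUT={f:+; rest ⊤}
  B4:  IN={f:+; rest ⊤}  OUT={f:+; rest ⊤}
  B5:  IN={f:+; rest ⊤}  OUT={f:+; rest ⊤}
  B6:  IN=(all ⊤)  OUT={a:-, c:-; rest ⊤}
  B7:  IN=(all ⊤)  OUT=(all ⊤)

Merge at B6: IN[B6] = OUT[B1] ⊔ OUT[B5] = {a: ⊤, b: ⊤, c: ⊤, d: ⊤, e: ⊤, f: ⊤}
Applying B6's transfer function to that IN value gives OUT[B6] (row B6 above).

Answer: {a: -, b: ⊤, c: -, d: ⊤, e: ⊤, f: ⊤}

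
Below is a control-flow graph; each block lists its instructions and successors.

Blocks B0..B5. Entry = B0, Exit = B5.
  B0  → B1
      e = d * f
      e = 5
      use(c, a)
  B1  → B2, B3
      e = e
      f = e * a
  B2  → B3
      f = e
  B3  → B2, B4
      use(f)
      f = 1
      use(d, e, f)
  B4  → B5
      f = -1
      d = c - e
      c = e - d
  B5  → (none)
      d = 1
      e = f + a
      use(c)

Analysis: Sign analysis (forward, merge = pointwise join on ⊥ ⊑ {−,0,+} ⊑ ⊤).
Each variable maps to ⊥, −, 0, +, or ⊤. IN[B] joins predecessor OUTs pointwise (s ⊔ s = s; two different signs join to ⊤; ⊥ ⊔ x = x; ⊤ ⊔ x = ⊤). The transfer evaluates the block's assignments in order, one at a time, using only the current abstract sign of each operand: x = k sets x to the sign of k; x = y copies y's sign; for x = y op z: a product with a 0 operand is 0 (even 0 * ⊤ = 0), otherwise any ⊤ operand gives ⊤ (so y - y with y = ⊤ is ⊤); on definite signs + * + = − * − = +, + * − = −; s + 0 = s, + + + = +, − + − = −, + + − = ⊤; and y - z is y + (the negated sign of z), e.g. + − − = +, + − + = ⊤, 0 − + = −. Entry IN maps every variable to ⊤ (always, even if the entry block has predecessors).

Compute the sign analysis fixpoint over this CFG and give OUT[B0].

Per-block solution:
  B0:  IN=(all ⊤)  OUT={e:+; rest ⊤}
  B1:  IN={e:+; rest ⊤}  OUT={e:+; rest ⊤}
  B2:  IN={e:+; rest ⊤}  OUT={e:+, f:+; rest ⊤}
  B3:  IN={e:+; rest ⊤}  OUT={e:+, f:+; rest ⊤}
  B4:  IN={e:+, f:+; rest ⊤}  OUT={e:+, f:-; rest ⊤}
  B5:  IN={e:+, f:-; rest ⊤}  OUT={d:+, f:-; rest ⊤}

B0 is the boundary node: IN[B0] = {a: ⊤, b: ⊤, c: ⊤, d: ⊤, e: ⊤, f: ⊤}
Applying B0's transfer function to that IN value gives OUT[B0] (row B0 above).

Answer: {a: ⊤, b: ⊤, c: ⊤, d: ⊤, e: +, f: ⊤}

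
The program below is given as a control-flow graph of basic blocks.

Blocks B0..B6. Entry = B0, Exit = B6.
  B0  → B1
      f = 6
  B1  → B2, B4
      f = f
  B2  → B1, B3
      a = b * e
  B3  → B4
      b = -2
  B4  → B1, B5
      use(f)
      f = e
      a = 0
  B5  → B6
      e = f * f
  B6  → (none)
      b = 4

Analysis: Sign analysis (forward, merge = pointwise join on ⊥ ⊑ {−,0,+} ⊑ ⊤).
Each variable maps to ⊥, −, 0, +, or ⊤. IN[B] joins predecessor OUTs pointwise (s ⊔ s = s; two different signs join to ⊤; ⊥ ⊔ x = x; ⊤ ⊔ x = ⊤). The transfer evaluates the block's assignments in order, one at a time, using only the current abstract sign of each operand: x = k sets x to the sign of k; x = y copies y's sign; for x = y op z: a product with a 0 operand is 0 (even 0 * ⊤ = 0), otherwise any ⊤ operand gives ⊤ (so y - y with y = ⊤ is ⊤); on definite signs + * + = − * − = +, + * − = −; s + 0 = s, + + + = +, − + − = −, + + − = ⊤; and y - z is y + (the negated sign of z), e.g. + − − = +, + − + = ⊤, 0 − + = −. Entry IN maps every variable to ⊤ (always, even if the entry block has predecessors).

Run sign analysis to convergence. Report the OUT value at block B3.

Converged values:
  B0:   IN=(all ⊤)   OUT={f:+; rest ⊤}
  B1:   IN=(all ⊤)   OUT=(all ⊤)
  B2:   IN=(all ⊤)   OUT=(all ⊤)
  B3:   IN=(all ⊤)   OUT={b:-; rest ⊤}
  B4:   IN=(all ⊤)   OUT={a:0; rest ⊤}
  B5:   IN={a:0; rest ⊤}   OUT={a:0; rest ⊤}
  B6:   IN={a:0; rest ⊤}   OUT={a:0, b:+; rest ⊤}

Merge at B3: IN[B3] = OUT[B2] = {a: ⊤, b: ⊤, c: ⊤, d: ⊤, e: ⊤, f: ⊤}
Applying B3's transfer function to that IN value gives OUT[B3] (row B3 above).

Answer: {a: ⊤, b: -, c: ⊤, d: ⊤, e: ⊤, f: ⊤}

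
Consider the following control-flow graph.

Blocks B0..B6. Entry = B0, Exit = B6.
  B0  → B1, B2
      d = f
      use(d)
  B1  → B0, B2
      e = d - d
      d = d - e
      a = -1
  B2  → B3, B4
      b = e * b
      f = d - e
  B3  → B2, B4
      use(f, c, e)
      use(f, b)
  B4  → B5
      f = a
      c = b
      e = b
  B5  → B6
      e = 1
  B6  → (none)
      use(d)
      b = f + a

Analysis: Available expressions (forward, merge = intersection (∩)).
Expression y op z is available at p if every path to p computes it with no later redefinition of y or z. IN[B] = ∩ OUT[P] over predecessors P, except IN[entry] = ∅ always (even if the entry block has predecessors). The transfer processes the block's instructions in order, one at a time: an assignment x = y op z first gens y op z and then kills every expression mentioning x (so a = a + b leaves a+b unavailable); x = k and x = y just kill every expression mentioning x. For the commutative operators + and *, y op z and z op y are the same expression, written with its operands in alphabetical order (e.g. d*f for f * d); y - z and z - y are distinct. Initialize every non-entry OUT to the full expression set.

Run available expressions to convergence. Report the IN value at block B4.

Answer: {d-e}

Derivation:
Per-block solution:
  B0:  IN={}  OUT={}
  B1:  IN={}  OUT={}
  B2:  IN={}  OUT={d-e}
  B3:  IN={d-e}  OUT={d-e}
  B4:  IN={d-e}  OUT={}
  B5:  IN={}  OUT={}
  B6:  IN={}  OUT={a+f}

Merge at B4: IN[B4] = OUT[B2] ∩ OUT[B3] = {d-e}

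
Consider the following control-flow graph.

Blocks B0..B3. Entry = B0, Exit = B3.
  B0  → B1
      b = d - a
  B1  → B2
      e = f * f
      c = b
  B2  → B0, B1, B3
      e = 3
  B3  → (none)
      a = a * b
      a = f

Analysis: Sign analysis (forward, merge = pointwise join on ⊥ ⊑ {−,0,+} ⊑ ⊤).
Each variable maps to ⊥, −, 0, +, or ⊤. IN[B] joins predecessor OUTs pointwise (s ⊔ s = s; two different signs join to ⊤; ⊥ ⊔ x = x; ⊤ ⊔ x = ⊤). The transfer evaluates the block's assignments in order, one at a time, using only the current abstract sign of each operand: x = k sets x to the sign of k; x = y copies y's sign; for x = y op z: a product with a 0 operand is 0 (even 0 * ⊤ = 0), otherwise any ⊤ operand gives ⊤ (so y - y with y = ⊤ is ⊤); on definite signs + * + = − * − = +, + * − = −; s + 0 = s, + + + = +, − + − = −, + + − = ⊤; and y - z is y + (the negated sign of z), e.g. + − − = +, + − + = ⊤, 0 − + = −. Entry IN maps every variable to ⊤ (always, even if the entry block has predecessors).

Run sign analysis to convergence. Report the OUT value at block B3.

Answer: {a: ⊤, b: ⊤, c: ⊤, d: ⊤, e: +, f: ⊤}

Trace:
Fixpoint table:
  B0:  IN=(all ⊤)  OUT=(all ⊤)
  B1:  IN=(all ⊤)  OUT=(all ⊤)
  B2:  IN=(all ⊤)  OUT={e:+; rest ⊤}
  B3:  IN={e:+; rest ⊤}  OUT={e:+; rest ⊤}

Merge at B3: IN[B3] = OUT[B2] = {a: ⊤, b: ⊤, c: ⊤, d: ⊤, e: +, f: ⊤}
Applying B3's transfer function to that IN value gives OUT[B3] (row B3 above).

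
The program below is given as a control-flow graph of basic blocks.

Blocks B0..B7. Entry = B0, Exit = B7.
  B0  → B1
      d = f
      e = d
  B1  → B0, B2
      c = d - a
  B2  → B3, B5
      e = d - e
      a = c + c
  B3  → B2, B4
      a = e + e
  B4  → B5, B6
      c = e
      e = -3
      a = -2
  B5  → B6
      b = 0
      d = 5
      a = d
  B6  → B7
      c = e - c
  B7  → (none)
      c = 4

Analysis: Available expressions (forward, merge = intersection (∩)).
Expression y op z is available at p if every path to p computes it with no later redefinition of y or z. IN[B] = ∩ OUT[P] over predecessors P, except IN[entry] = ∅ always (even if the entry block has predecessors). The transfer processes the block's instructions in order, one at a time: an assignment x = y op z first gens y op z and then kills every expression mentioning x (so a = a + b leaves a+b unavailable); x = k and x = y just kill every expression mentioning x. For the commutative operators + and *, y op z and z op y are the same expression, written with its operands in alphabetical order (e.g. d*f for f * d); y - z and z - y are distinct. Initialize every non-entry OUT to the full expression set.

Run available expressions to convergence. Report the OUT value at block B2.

Answer: {c+c}

Derivation:
Per-block solution:
  B0:   IN={}   OUT={}
  B1:   IN={}   OUT={d-a}
  B2:   IN={}   OUT={c+c}
  B3:   IN={c+c}   OUT={c+c, e+e}
  B4:   IN={c+c, e+e}   OUT={}
  B5:   IN={}   OUT={}
  B6:   IN={}   OUT={}
  B7:   IN={}   OUT={}

Merge at B2: IN[B2] = OUT[B1] ∩ OUT[B3] = {}
Applying B2's transfer function to that IN value gives OUT[B2] (row B2 above).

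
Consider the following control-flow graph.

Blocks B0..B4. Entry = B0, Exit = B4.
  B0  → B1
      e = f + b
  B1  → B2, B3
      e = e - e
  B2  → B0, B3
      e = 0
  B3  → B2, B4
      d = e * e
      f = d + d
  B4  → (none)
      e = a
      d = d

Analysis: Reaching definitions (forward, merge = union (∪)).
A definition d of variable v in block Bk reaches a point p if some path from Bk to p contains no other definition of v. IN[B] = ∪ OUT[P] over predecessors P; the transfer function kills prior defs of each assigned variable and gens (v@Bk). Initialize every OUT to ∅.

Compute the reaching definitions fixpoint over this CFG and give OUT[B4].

Per-block solution:
  B0:   IN={d@B3, e@B2, f@B3}   OUT={d@B3, e@B0, f@B3}
  B1:   IN={d@B3, e@B0, f@B3}   OUT={d@B3, e@B1, f@B3}
  B2:   IN={d@B3, e@B1, e@B2, f@B3}   OUT={d@B3, e@B2, f@B3}
  B3:   IN={d@B3, e@B1, e@B2, f@B3}   OUT={d@B3, e@B1, e@B2, f@B3}
  B4:   IN={d@B3, e@B1, e@B2, f@B3}   OUT={d@B4, e@B4, f@B3}

Merge at B4: IN[B4] = OUT[B3] = {d@B3, e@B1, e@B2, f@B3}
Applying B4's transfer function to that IN value gives OUT[B4] (row B4 above).

Answer: {d@B4, e@B4, f@B3}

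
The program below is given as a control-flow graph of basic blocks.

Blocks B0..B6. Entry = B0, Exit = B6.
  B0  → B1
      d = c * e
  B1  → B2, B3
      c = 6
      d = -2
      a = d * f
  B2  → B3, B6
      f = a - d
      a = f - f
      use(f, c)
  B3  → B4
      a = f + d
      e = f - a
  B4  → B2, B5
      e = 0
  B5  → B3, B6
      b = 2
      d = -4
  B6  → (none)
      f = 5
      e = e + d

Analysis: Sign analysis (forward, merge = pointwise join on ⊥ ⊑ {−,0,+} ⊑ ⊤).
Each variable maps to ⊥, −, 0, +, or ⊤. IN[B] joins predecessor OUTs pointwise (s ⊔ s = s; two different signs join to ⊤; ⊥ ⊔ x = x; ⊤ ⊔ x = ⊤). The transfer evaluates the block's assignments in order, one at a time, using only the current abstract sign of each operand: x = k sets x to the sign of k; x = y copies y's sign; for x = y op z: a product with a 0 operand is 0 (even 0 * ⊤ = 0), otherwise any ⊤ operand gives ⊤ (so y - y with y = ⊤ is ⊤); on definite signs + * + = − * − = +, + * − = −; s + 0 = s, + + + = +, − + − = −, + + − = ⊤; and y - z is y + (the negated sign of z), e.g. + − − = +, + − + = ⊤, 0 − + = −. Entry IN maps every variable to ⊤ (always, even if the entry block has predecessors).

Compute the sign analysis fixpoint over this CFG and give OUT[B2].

Converged values:
  B0:  IN=(all ⊤)  OUT=(all ⊤)
  B1:  IN=(all ⊤)  OUT={c:+, d:-; rest ⊤}
  B2:  IN={c:+, d:-; rest ⊤}  OUT={c:+, d:-; rest ⊤}
  B3:  IN={c:+, d:-; rest ⊤}  OUT={c:+, d:-; rest ⊤}
  B4:  IN={c:+, d:-; rest ⊤}  OUT={c:+, d:-, e:0; rest ⊤}
  B5:  IN={c:+, d:-, e:0; rest ⊤}  OUT={b:+, c:+, d:-, e:0; rest ⊤}
  B6:  IN={c:+, d:-; rest ⊤}  OUT={c:+, d:-, f:+; rest ⊤}

Merge at B2: IN[B2] = OUT[B1] ⊔ OUT[B4] = {a: ⊤, b: ⊤, c: +, d: -, e: ⊤, f: ⊤}
Applying B2's transfer function to that IN value gives OUT[B2] (row B2 above).

Answer: {a: ⊤, b: ⊤, c: +, d: -, e: ⊤, f: ⊤}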